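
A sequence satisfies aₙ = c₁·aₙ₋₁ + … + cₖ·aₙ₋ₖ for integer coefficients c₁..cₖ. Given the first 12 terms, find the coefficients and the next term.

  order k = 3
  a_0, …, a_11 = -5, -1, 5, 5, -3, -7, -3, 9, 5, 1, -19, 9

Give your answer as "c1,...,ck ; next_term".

-1,0,-2 ; -11

  a_3 = -1·5 + 0·-1 + -2·-5 = 5
  a_4 = -1·5 + 0·5 + -2·-1 = -3
  a_5 = -1·-3 + 0·5 + -2·5 = -7
  a_6 = -1·-7 + 0·-3 + -2·5 = -3
  a_7 = -1·-3 + 0·-7 + -2·-3 = 9
  a_8 = -1·9 + 0·-3 + -2·-7 = 5
  a_9 = -1·5 + 0·9 + -2·-3 = 1
  a_10 = -1·1 + 0·5 + -2·9 = -19
  a_11 = -1·-19 + 0·1 + -2·5 = 9
  a_12 = -1·9 + 0·-19 + -2·1 = -11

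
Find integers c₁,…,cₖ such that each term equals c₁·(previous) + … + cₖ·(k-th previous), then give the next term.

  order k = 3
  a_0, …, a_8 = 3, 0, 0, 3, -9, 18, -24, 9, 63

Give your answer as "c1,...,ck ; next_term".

  a_3 = -3·0 + -3·0 + 1·3 = 3
  a_4 = -3·3 + -3·0 + 1·0 = -9
  a_5 = -3·-9 + -3·3 + 1·0 = 18
  a_6 = -3·18 + -3·-9 + 1·3 = -24
  a_7 = -3·-24 + -3·18 + 1·-9 = 9
  a_8 = -3·9 + -3·-24 + 1·18 = 63
  a_9 = -3·63 + -3·9 + 1·-24 = -240

-3,-3,1 ; -240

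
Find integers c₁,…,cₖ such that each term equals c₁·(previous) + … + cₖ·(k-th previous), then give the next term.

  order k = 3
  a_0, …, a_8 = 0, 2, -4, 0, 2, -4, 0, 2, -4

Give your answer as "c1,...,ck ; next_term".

  a_3 = 0·-4 + 0·2 + 1·0 = 0
  a_4 = 0·0 + 0·-4 + 1·2 = 2
  a_5 = 0·2 + 0·0 + 1·-4 = -4
  a_6 = 0·-4 + 0·2 + 1·0 = 0
  a_7 = 0·0 + 0·-4 + 1·2 = 2
  a_8 = 0·2 + 0·0 + 1·-4 = -4
  a_9 = 0·-4 + 0·2 + 1·0 = 0

0,0,1 ; 0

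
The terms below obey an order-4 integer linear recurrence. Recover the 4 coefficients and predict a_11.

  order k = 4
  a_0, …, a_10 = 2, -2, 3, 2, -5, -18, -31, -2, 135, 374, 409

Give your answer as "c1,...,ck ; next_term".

  a_4 = 2·2 + -3·3 + -2·-2 + -2·2 = -5
  a_5 = 2·-5 + -3·2 + -2·3 + -2·-2 = -18
  a_6 = 2·-18 + -3·-5 + -2·2 + -2·3 = -31
  a_7 = 2·-31 + -3·-18 + -2·-5 + -2·2 = -2
  a_8 = 2·-2 + -3·-31 + -2·-18 + -2·-5 = 135
  a_9 = 2·135 + -3·-2 + -2·-31 + -2·-18 = 374
  a_10 = 2·374 + -3·135 + -2·-2 + -2·-31 = 409
  a_11 = 2·409 + -3·374 + -2·135 + -2·-2 = -570

2,-3,-2,-2 ; -570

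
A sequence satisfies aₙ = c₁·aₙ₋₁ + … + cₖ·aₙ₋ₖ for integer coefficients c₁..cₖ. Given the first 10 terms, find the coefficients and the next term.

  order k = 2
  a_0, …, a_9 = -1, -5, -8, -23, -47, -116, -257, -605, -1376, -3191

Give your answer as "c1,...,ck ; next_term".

1,3 ; -7319

  a_2 = 1·-5 + 3·-1 = -8
  a_3 = 1·-8 + 3·-5 = -23
  a_4 = 1·-23 + 3·-8 = -47
  a_5 = 1·-47 + 3·-23 = -116
  a_6 = 1·-116 + 3·-47 = -257
  a_7 = 1·-257 + 3·-116 = -605
  a_8 = 1·-605 + 3·-257 = -1376
  a_9 = 1·-1376 + 3·-605 = -3191
  a_10 = 1·-3191 + 3·-1376 = -7319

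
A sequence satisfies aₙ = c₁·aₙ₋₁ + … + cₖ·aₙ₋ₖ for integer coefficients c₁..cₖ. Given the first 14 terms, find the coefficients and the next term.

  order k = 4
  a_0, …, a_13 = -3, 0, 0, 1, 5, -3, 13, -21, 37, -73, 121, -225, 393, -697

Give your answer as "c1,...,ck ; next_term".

  a_4 = -1·1 + 2·0 + 0·0 + -2·-3 = 5
  a_5 = -1·5 + 2·1 + 0·0 + -2·0 = -3
  a_6 = -1·-3 + 2·5 + 0·1 + -2·0 = 13
  a_7 = -1·13 + 2·-3 + 0·5 + -2·1 = -21
  a_8 = -1·-21 + 2·13 + 0·-3 + -2·5 = 37
  a_9 = -1·37 + 2·-21 + 0·13 + -2·-3 = -73
  a_10 = -1·-73 + 2·37 + 0·-21 + -2·13 = 121
  a_11 = -1·121 + 2·-73 + 0·37 + -2·-21 = -225
  a_12 = -1·-225 + 2·121 + 0·-73 + -2·37 = 393
  a_13 = -1·393 + 2·-225 + 0·121 + -2·-73 = -697
  a_14 = -1·-697 + 2·393 + 0·-225 + -2·121 = 1241

-1,2,0,-2 ; 1241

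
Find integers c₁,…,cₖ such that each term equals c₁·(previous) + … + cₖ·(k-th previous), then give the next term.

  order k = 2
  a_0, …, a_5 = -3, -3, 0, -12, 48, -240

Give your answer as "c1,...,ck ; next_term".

  a_2 = -4·-3 + 4·-3 = 0
  a_3 = -4·0 + 4·-3 = -12
  a_4 = -4·-12 + 4·0 = 48
  a_5 = -4·48 + 4·-12 = -240
  a_6 = -4·-240 + 4·48 = 1152

-4,4 ; 1152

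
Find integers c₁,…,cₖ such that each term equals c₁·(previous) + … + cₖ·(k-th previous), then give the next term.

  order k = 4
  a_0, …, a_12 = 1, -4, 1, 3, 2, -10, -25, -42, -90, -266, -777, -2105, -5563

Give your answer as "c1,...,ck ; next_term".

3,-2,2,3 ; -14831

  a_4 = 3·3 + -2·1 + 2·-4 + 3·1 = 2
  a_5 = 3·2 + -2·3 + 2·1 + 3·-4 = -10
  a_6 = 3·-10 + -2·2 + 2·3 + 3·1 = -25
  a_7 = 3·-25 + -2·-10 + 2·2 + 3·3 = -42
  a_8 = 3·-42 + -2·-25 + 2·-10 + 3·2 = -90
  a_9 = 3·-90 + -2·-42 + 2·-25 + 3·-10 = -266
  a_10 = 3·-266 + -2·-90 + 2·-42 + 3·-25 = -777
  a_11 = 3·-777 + -2·-266 + 2·-90 + 3·-42 = -2105
  a_12 = 3·-2105 + -2·-777 + 2·-266 + 3·-90 = -5563
  a_13 = 3·-5563 + -2·-2105 + 2·-777 + 3·-266 = -14831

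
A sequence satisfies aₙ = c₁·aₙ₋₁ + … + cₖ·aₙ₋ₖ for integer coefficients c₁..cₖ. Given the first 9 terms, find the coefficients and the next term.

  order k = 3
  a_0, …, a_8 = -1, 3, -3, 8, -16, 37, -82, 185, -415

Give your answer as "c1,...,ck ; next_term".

  a_3 = -2·-3 + 1·3 + 1·-1 = 8
  a_4 = -2·8 + 1·-3 + 1·3 = -16
  a_5 = -2·-16 + 1·8 + 1·-3 = 37
  a_6 = -2·37 + 1·-16 + 1·8 = -82
  a_7 = -2·-82 + 1·37 + 1·-16 = 185
  a_8 = -2·185 + 1·-82 + 1·37 = -415
  a_9 = -2·-415 + 1·185 + 1·-82 = 933

-2,1,1 ; 933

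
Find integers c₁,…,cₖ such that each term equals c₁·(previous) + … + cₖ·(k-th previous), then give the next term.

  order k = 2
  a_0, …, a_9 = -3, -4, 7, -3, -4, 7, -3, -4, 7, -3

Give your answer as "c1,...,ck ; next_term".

  a_2 = -1·-4 + -1·-3 = 7
  a_3 = -1·7 + -1·-4 = -3
  a_4 = -1·-3 + -1·7 = -4
  a_5 = -1·-4 + -1·-3 = 7
  a_6 = -1·7 + -1·-4 = -3
  a_7 = -1·-3 + -1·7 = -4
  a_8 = -1·-4 + -1·-3 = 7
  a_9 = -1·7 + -1·-4 = -3
  a_10 = -1·-3 + -1·7 = -4

-1,-1 ; -4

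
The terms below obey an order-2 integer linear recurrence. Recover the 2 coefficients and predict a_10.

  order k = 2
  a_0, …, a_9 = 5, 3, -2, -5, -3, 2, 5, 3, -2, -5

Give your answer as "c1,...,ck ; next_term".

  a_2 = 1·3 + -1·5 = -2
  a_3 = 1·-2 + -1·3 = -5
  a_4 = 1·-5 + -1·-2 = -3
  a_5 = 1·-3 + -1·-5 = 2
  a_6 = 1·2 + -1·-3 = 5
  a_7 = 1·5 + -1·2 = 3
  a_8 = 1·3 + -1·5 = -2
  a_9 = 1·-2 + -1·3 = -5
  a_10 = 1·-5 + -1·-2 = -3

1,-1 ; -3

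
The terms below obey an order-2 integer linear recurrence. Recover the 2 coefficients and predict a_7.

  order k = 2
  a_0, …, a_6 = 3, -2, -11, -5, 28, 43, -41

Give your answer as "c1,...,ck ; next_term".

1,-3 ; -170

  a_2 = 1·-2 + -3·3 = -11
  a_3 = 1·-11 + -3·-2 = -5
  a_4 = 1·-5 + -3·-11 = 28
  a_5 = 1·28 + -3·-5 = 43
  a_6 = 1·43 + -3·28 = -41
  a_7 = 1·-41 + -3·43 = -170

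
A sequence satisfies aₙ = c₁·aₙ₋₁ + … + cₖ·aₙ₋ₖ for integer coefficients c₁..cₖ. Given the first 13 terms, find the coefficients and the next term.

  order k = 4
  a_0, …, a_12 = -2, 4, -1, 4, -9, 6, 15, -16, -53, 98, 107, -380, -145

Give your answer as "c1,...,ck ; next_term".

  a_4 = -1·4 + -3·-1 + -1·4 + 2·-2 = -9
  a_5 = -1·-9 + -3·4 + -1·-1 + 2·4 = 6
  a_6 = -1·6 + -3·-9 + -1·4 + 2·-1 = 15
  a_7 = -1·15 + -3·6 + -1·-9 + 2·4 = -16
  a_8 = -1·-16 + -3·15 + -1·6 + 2·-9 = -53
  a_9 = -1·-53 + -3·-16 + -1·15 + 2·6 = 98
  a_10 = -1·98 + -3·-53 + -1·-16 + 2·15 = 107
  a_11 = -1·107 + -3·98 + -1·-53 + 2·-16 = -380
  a_12 = -1·-380 + -3·107 + -1·98 + 2·-53 = -145
  a_13 = -1·-145 + -3·-380 + -1·107 + 2·98 = 1374

-1,-3,-1,2 ; 1374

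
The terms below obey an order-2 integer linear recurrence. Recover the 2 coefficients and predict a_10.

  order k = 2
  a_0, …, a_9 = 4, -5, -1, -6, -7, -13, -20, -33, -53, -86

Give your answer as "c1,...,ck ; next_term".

  a_2 = 1·-5 + 1·4 = -1
  a_3 = 1·-1 + 1·-5 = -6
  a_4 = 1·-6 + 1·-1 = -7
  a_5 = 1·-7 + 1·-6 = -13
  a_6 = 1·-13 + 1·-7 = -20
  a_7 = 1·-20 + 1·-13 = -33
  a_8 = 1·-33 + 1·-20 = -53
  a_9 = 1·-53 + 1·-33 = -86
  a_10 = 1·-86 + 1·-53 = -139

1,1 ; -139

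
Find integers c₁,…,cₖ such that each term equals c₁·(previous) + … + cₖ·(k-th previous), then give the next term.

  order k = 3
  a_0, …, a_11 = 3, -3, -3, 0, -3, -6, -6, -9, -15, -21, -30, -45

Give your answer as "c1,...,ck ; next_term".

  a_3 = 1·-3 + 0·-3 + 1·3 = 0
  a_4 = 1·0 + 0·-3 + 1·-3 = -3
  a_5 = 1·-3 + 0·0 + 1·-3 = -6
  a_6 = 1·-6 + 0·-3 + 1·0 = -6
  a_7 = 1·-6 + 0·-6 + 1·-3 = -9
  a_8 = 1·-9 + 0·-6 + 1·-6 = -15
  a_9 = 1·-15 + 0·-9 + 1·-6 = -21
  a_10 = 1·-21 + 0·-15 + 1·-9 = -30
  a_11 = 1·-30 + 0·-21 + 1·-15 = -45
  a_12 = 1·-45 + 0·-30 + 1·-21 = -66

1,0,1 ; -66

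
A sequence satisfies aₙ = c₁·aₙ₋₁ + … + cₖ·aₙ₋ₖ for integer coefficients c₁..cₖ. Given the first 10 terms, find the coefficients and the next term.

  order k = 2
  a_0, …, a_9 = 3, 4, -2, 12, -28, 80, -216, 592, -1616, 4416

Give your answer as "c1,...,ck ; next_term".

-2,2 ; -12064

  a_2 = -2·4 + 2·3 = -2
  a_3 = -2·-2 + 2·4 = 12
  a_4 = -2·12 + 2·-2 = -28
  a_5 = -2·-28 + 2·12 = 80
  a_6 = -2·80 + 2·-28 = -216
  a_7 = -2·-216 + 2·80 = 592
  a_8 = -2·592 + 2·-216 = -1616
  a_9 = -2·-1616 + 2·592 = 4416
  a_10 = -2·4416 + 2·-1616 = -12064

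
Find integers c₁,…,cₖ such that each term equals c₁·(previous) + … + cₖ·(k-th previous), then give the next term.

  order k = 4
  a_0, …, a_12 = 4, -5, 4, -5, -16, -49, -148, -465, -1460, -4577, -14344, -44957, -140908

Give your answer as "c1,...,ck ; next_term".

  a_4 = 3·-5 + 0·4 + 1·-5 + 1·4 = -16
  a_5 = 3·-16 + 0·-5 + 1·4 + 1·-5 = -49
  a_6 = 3·-49 + 0·-16 + 1·-5 + 1·4 = -148
  a_7 = 3·-148 + 0·-49 + 1·-16 + 1·-5 = -465
  a_8 = 3·-465 + 0·-148 + 1·-49 + 1·-16 = -1460
  a_9 = 3·-1460 + 0·-465 + 1·-148 + 1·-49 = -4577
  a_10 = 3·-4577 + 0·-1460 + 1·-465 + 1·-148 = -14344
  a_11 = 3·-14344 + 0·-4577 + 1·-1460 + 1·-465 = -44957
  a_12 = 3·-44957 + 0·-14344 + 1·-4577 + 1·-1460 = -140908
  a_13 = 3·-140908 + 0·-44957 + 1·-14344 + 1·-4577 = -441645

3,0,1,1 ; -441645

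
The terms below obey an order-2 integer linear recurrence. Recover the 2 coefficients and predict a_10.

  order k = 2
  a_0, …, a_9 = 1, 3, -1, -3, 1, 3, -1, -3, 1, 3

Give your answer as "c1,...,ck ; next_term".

  a_2 = 0·3 + -1·1 = -1
  a_3 = 0·-1 + -1·3 = -3
  a_4 = 0·-3 + -1·-1 = 1
  a_5 = 0·1 + -1·-3 = 3
  a_6 = 0·3 + -1·1 = -1
  a_7 = 0·-1 + -1·3 = -3
  a_8 = 0·-3 + -1·-1 = 1
  a_9 = 0·1 + -1·-3 = 3
  a_10 = 0·3 + -1·1 = -1

0,-1 ; -1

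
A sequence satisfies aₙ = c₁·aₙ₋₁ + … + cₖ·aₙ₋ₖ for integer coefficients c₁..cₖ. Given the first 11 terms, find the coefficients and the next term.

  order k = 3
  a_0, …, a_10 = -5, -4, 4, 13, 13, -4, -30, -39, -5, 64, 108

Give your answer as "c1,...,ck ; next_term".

  a_3 = 1·4 + -1·-4 + -1·-5 = 13
  a_4 = 1·13 + -1·4 + -1·-4 = 13
  a_5 = 1·13 + -1·13 + -1·4 = -4
  a_6 = 1·-4 + -1·13 + -1·13 = -30
  a_7 = 1·-30 + -1·-4 + -1·13 = -39
  a_8 = 1·-39 + -1·-30 + -1·-4 = -5
  a_9 = 1·-5 + -1·-39 + -1·-30 = 64
  a_10 = 1·64 + -1·-5 + -1·-39 = 108
  a_11 = 1·108 + -1·64 + -1·-5 = 49

1,-1,-1 ; 49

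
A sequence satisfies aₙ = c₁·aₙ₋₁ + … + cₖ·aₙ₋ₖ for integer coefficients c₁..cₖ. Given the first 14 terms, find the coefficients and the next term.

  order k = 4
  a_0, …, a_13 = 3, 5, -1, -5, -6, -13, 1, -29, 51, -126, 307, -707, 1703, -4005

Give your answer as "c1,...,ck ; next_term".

  a_4 = -1·-5 + 3·-1 + -1·5 + -1·3 = -6
  a_5 = -1·-6 + 3·-5 + -1·-1 + -1·5 = -13
  a_6 = -1·-13 + 3·-6 + -1·-5 + -1·-1 = 1
  a_7 = -1·1 + 3·-13 + -1·-6 + -1·-5 = -29
  a_8 = -1·-29 + 3·1 + -1·-13 + -1·-6 = 51
  a_9 = -1·51 + 3·-29 + -1·1 + -1·-13 = -126
  a_10 = -1·-126 + 3·51 + -1·-29 + -1·1 = 307
  a_11 = -1·307 + 3·-126 + -1·51 + -1·-29 = -707
  a_12 = -1·-707 + 3·307 + -1·-126 + -1·51 = 1703
  a_13 = -1·1703 + 3·-707 + -1·307 + -1·-126 = -4005
  a_14 = -1·-4005 + 3·1703 + -1·-707 + -1·307 = 9514

-1,3,-1,-1 ; 9514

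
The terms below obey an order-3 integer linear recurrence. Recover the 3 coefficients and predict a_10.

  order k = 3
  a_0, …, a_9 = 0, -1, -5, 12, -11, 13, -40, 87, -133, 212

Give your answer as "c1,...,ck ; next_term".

-2,-2,-3 ; -419

  a_3 = -2·-5 + -2·-1 + -3·0 = 12
  a_4 = -2·12 + -2·-5 + -3·-1 = -11
  a_5 = -2·-11 + -2·12 + -3·-5 = 13
  a_6 = -2·13 + -2·-11 + -3·12 = -40
  a_7 = -2·-40 + -2·13 + -3·-11 = 87
  a_8 = -2·87 + -2·-40 + -3·13 = -133
  a_9 = -2·-133 + -2·87 + -3·-40 = 212
  a_10 = -2·212 + -2·-133 + -3·87 = -419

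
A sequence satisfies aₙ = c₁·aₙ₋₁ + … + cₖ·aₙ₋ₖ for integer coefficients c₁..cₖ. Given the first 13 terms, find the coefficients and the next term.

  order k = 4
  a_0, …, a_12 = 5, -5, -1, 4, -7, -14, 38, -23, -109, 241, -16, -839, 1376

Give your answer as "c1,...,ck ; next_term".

-1,-2,3,2 ; 736

  a_4 = -1·4 + -2·-1 + 3·-5 + 2·5 = -7
  a_5 = -1·-7 + -2·4 + 3·-1 + 2·-5 = -14
  a_6 = -1·-14 + -2·-7 + 3·4 + 2·-1 = 38
  a_7 = -1·38 + -2·-14 + 3·-7 + 2·4 = -23
  a_8 = -1·-23 + -2·38 + 3·-14 + 2·-7 = -109
  a_9 = -1·-109 + -2·-23 + 3·38 + 2·-14 = 241
  a_10 = -1·241 + -2·-109 + 3·-23 + 2·38 = -16
  a_11 = -1·-16 + -2·241 + 3·-109 + 2·-23 = -839
  a_12 = -1·-839 + -2·-16 + 3·241 + 2·-109 = 1376
  a_13 = -1·1376 + -2·-839 + 3·-16 + 2·241 = 736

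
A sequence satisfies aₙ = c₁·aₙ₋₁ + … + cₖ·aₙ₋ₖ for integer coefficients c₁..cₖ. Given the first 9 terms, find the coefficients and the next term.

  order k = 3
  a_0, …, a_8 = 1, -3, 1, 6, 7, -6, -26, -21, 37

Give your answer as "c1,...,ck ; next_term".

1,-2,-1 ; 105

  a_3 = 1·1 + -2·-3 + -1·1 = 6
  a_4 = 1·6 + -2·1 + -1·-3 = 7
  a_5 = 1·7 + -2·6 + -1·1 = -6
  a_6 = 1·-6 + -2·7 + -1·6 = -26
  a_7 = 1·-26 + -2·-6 + -1·7 = -21
  a_8 = 1·-21 + -2·-26 + -1·-6 = 37
  a_9 = 1·37 + -2·-21 + -1·-26 = 105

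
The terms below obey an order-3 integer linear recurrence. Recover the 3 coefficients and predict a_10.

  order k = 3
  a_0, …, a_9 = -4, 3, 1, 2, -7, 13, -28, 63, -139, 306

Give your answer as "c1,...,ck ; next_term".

-2,0,-1 ; -675

  a_3 = -2·1 + 0·3 + -1·-4 = 2
  a_4 = -2·2 + 0·1 + -1·3 = -7
  a_5 = -2·-7 + 0·2 + -1·1 = 13
  a_6 = -2·13 + 0·-7 + -1·2 = -28
  a_7 = -2·-28 + 0·13 + -1·-7 = 63
  a_8 = -2·63 + 0·-28 + -1·13 = -139
  a_9 = -2·-139 + 0·63 + -1·-28 = 306
  a_10 = -2·306 + 0·-139 + -1·63 = -675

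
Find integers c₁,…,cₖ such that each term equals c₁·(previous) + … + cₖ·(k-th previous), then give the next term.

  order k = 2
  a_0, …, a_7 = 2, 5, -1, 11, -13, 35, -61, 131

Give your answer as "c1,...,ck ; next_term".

  a_2 = -1·5 + 2·2 = -1
  a_3 = -1·-1 + 2·5 = 11
  a_4 = -1·11 + 2·-1 = -13
  a_5 = -1·-13 + 2·11 = 35
  a_6 = -1·35 + 2·-13 = -61
  a_7 = -1·-61 + 2·35 = 131
  a_8 = -1·131 + 2·-61 = -253

-1,2 ; -253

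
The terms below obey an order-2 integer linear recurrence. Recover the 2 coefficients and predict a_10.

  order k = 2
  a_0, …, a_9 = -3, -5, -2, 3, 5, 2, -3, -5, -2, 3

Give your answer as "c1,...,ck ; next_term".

  a_2 = 1·-5 + -1·-3 = -2
  a_3 = 1·-2 + -1·-5 = 3
  a_4 = 1·3 + -1·-2 = 5
  a_5 = 1·5 + -1·3 = 2
  a_6 = 1·2 + -1·5 = -3
  a_7 = 1·-3 + -1·2 = -5
  a_8 = 1·-5 + -1·-3 = -2
  a_9 = 1·-2 + -1·-5 = 3
  a_10 = 1·3 + -1·-2 = 5

1,-1 ; 5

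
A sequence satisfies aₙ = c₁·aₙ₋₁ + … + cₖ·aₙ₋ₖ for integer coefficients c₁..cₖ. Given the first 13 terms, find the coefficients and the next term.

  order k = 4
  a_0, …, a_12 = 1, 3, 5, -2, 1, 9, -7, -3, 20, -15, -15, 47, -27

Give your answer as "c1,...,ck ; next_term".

-1,-1,1,1 ; -50

  a_4 = -1·-2 + -1·5 + 1·3 + 1·1 = 1
  a_5 = -1·1 + -1·-2 + 1·5 + 1·3 = 9
  a_6 = -1·9 + -1·1 + 1·-2 + 1·5 = -7
  a_7 = -1·-7 + -1·9 + 1·1 + 1·-2 = -3
  a_8 = -1·-3 + -1·-7 + 1·9 + 1·1 = 20
  a_9 = -1·20 + -1·-3 + 1·-7 + 1·9 = -15
  a_10 = -1·-15 + -1·20 + 1·-3 + 1·-7 = -15
  a_11 = -1·-15 + -1·-15 + 1·20 + 1·-3 = 47
  a_12 = -1·47 + -1·-15 + 1·-15 + 1·20 = -27
  a_13 = -1·-27 + -1·47 + 1·-15 + 1·-15 = -50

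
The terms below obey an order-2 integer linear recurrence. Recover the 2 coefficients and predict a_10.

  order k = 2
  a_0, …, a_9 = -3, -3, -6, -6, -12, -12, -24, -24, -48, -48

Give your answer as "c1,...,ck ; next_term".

  a_2 = 0·-3 + 2·-3 = -6
  a_3 = 0·-6 + 2·-3 = -6
  a_4 = 0·-6 + 2·-6 = -12
  a_5 = 0·-12 + 2·-6 = -12
  a_6 = 0·-12 + 2·-12 = -24
  a_7 = 0·-24 + 2·-12 = -24
  a_8 = 0·-24 + 2·-24 = -48
  a_9 = 0·-48 + 2·-24 = -48
  a_10 = 0·-48 + 2·-48 = -96

0,2 ; -96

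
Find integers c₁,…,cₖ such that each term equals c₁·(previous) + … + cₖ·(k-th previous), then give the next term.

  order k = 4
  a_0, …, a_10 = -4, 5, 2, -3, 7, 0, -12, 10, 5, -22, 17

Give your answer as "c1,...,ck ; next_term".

0,-1,1,-1 ; 17

  a_4 = 0·-3 + -1·2 + 1·5 + -1·-4 = 7
  a_5 = 0·7 + -1·-3 + 1·2 + -1·5 = 0
  a_6 = 0·0 + -1·7 + 1·-3 + -1·2 = -12
  a_7 = 0·-12 + -1·0 + 1·7 + -1·-3 = 10
  a_8 = 0·10 + -1·-12 + 1·0 + -1·7 = 5
  a_9 = 0·5 + -1·10 + 1·-12 + -1·0 = -22
  a_10 = 0·-22 + -1·5 + 1·10 + -1·-12 = 17
  a_11 = 0·17 + -1·-22 + 1·5 + -1·10 = 17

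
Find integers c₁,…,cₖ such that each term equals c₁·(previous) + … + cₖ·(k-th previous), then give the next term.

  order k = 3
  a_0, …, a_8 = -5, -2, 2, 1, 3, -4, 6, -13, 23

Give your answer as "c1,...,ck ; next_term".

-1,1,-1 ; -42

  a_3 = -1·2 + 1·-2 + -1·-5 = 1
  a_4 = -1·1 + 1·2 + -1·-2 = 3
  a_5 = -1·3 + 1·1 + -1·2 = -4
  a_6 = -1·-4 + 1·3 + -1·1 = 6
  a_7 = -1·6 + 1·-4 + -1·3 = -13
  a_8 = -1·-13 + 1·6 + -1·-4 = 23
  a_9 = -1·23 + 1·-13 + -1·6 = -42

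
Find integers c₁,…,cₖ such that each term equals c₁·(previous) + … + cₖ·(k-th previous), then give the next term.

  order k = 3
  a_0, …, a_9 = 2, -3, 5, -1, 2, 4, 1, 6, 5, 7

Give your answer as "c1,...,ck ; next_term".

  a_3 = 0·5 + 1·-3 + 1·2 = -1
  a_4 = 0·-1 + 1·5 + 1·-3 = 2
  a_5 = 0·2 + 1·-1 + 1·5 = 4
  a_6 = 0·4 + 1·2 + 1·-1 = 1
  a_7 = 0·1 + 1·4 + 1·2 = 6
  a_8 = 0·6 + 1·1 + 1·4 = 5
  a_9 = 0·5 + 1·6 + 1·1 = 7
  a_10 = 0·7 + 1·5 + 1·6 = 11

0,1,1 ; 11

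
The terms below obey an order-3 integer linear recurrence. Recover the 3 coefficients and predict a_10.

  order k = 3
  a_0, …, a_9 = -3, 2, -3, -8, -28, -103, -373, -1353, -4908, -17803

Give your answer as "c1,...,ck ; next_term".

  a_3 = 3·-3 + 2·2 + 1·-3 = -8
  a_4 = 3·-8 + 2·-3 + 1·2 = -28
  a_5 = 3·-28 + 2·-8 + 1·-3 = -103
  a_6 = 3·-103 + 2·-28 + 1·-8 = -373
  a_7 = 3·-373 + 2·-103 + 1·-28 = -1353
  a_8 = 3·-1353 + 2·-373 + 1·-103 = -4908
  a_9 = 3·-4908 + 2·-1353 + 1·-373 = -17803
  a_10 = 3·-17803 + 2·-4908 + 1·-1353 = -64578

3,2,1 ; -64578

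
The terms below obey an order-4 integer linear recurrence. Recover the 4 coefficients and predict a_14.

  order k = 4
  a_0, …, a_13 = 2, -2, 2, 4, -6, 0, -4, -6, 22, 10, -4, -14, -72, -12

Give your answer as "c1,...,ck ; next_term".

  a_4 = 0·4 + -1·2 + -1·-2 + -3·2 = -6
  a_5 = 0·-6 + -1·4 + -1·2 + -3·-2 = 0
  a_6 = 0·0 + -1·-6 + -1·4 + -3·2 = -4
  a_7 = 0·-4 + -1·0 + -1·-6 + -3·4 = -6
  a_8 = 0·-6 + -1·-4 + -1·0 + -3·-6 = 22
  a_9 = 0·22 + -1·-6 + -1·-4 + -3·0 = 10
  a_10 = 0·10 + -1·22 + -1·-6 + -3·-4 = -4
  a_11 = 0·-4 + -1·10 + -1·22 + -3·-6 = -14
  a_12 = 0·-14 + -1·-4 + -1·10 + -3·22 = -72
  a_13 = 0·-72 + -1·-14 + -1·-4 + -3·10 = -12
  a_14 = 0·-12 + -1·-72 + -1·-14 + -3·-4 = 98

0,-1,-1,-3 ; 98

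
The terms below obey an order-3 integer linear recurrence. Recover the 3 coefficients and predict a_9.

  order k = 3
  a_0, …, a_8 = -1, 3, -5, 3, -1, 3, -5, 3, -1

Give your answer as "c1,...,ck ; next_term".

-1,-1,-1 ; 3

  a_3 = -1·-5 + -1·3 + -1·-1 = 3
  a_4 = -1·3 + -1·-5 + -1·3 = -1
  a_5 = -1·-1 + -1·3 + -1·-5 = 3
  a_6 = -1·3 + -1·-1 + -1·3 = -5
  a_7 = -1·-5 + -1·3 + -1·-1 = 3
  a_8 = -1·3 + -1·-5 + -1·3 = -1
  a_9 = -1·-1 + -1·3 + -1·-5 = 3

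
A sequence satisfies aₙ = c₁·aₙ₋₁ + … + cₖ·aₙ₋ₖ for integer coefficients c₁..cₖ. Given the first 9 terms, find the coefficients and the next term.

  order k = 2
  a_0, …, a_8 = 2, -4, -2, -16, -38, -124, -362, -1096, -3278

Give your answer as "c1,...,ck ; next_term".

2,3 ; -9844

  a_2 = 2·-4 + 3·2 = -2
  a_3 = 2·-2 + 3·-4 = -16
  a_4 = 2·-16 + 3·-2 = -38
  a_5 = 2·-38 + 3·-16 = -124
  a_6 = 2·-124 + 3·-38 = -362
  a_7 = 2·-362 + 3·-124 = -1096
  a_8 = 2·-1096 + 3·-362 = -3278
  a_9 = 2·-3278 + 3·-1096 = -9844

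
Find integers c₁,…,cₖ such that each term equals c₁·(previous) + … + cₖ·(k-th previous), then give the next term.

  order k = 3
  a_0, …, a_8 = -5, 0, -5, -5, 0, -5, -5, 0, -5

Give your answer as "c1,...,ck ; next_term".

  a_3 = 0·-5 + 0·0 + 1·-5 = -5
  a_4 = 0·-5 + 0·-5 + 1·0 = 0
  a_5 = 0·0 + 0·-5 + 1·-5 = -5
  a_6 = 0·-5 + 0·0 + 1·-5 = -5
  a_7 = 0·-5 + 0·-5 + 1·0 = 0
  a_8 = 0·0 + 0·-5 + 1·-5 = -5
  a_9 = 0·-5 + 0·0 + 1·-5 = -5

0,0,1 ; -5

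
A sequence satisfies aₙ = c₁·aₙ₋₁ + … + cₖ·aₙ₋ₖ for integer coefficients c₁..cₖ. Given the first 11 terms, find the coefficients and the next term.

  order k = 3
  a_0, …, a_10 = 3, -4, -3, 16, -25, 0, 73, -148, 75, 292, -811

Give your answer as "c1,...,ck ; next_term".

  a_3 = -1·-3 + -1·-4 + 3·3 = 16
  a_4 = -1·16 + -1·-3 + 3·-4 = -25
  a_5 = -1·-25 + -1·16 + 3·-3 = 0
  a_6 = -1·0 + -1·-25 + 3·16 = 73
  a_7 = -1·73 + -1·0 + 3·-25 = -148
  a_8 = -1·-148 + -1·73 + 3·0 = 75
  a_9 = -1·75 + -1·-148 + 3·73 = 292
  a_10 = -1·292 + -1·75 + 3·-148 = -811
  a_11 = -1·-811 + -1·292 + 3·75 = 744

-1,-1,3 ; 744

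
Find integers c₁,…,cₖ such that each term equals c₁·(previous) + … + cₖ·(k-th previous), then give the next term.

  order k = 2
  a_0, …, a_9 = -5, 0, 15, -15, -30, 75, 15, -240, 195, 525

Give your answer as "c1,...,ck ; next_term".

  a_2 = -1·0 + -3·-5 = 15
  a_3 = -1·15 + -3·0 = -15
  a_4 = -1·-15 + -3·15 = -30
  a_5 = -1·-30 + -3·-15 = 75
  a_6 = -1·75 + -3·-30 = 15
  a_7 = -1·15 + -3·75 = -240
  a_8 = -1·-240 + -3·15 = 195
  a_9 = -1·195 + -3·-240 = 525
  a_10 = -1·525 + -3·195 = -1110

-1,-3 ; -1110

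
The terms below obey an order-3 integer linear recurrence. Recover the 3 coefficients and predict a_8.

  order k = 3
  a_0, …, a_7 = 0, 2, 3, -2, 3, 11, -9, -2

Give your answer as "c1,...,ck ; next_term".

  a_3 = 0·3 + -1·2 + 3·0 = -2
  a_4 = 0·-2 + -1·3 + 3·2 = 3
  a_5 = 0·3 + -1·-2 + 3·3 = 11
  a_6 = 0·11 + -1·3 + 3·-2 = -9
  a_7 = 0·-9 + -1·11 + 3·3 = -2
  a_8 = 0·-2 + -1·-9 + 3·11 = 42

0,-1,3 ; 42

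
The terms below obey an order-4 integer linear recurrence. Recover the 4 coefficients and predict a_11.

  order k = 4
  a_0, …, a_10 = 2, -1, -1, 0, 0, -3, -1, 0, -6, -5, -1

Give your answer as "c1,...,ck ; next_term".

0,0,2,1 ; -12

  a_4 = 0·0 + 0·-1 + 2·-1 + 1·2 = 0
  a_5 = 0·0 + 0·0 + 2·-1 + 1·-1 = -3
  a_6 = 0·-3 + 0·0 + 2·0 + 1·-1 = -1
  a_7 = 0·-1 + 0·-3 + 2·0 + 1·0 = 0
  a_8 = 0·0 + 0·-1 + 2·-3 + 1·0 = -6
  a_9 = 0·-6 + 0·0 + 2·-1 + 1·-3 = -5
  a_10 = 0·-5 + 0·-6 + 2·0 + 1·-1 = -1
  a_11 = 0·-1 + 0·-5 + 2·-6 + 1·0 = -12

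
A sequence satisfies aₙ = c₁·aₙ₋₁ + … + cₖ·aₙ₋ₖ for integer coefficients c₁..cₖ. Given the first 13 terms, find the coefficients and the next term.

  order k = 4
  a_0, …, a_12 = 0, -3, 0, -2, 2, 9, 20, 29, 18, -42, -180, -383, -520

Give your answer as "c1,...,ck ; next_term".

  a_4 = 2·-2 + -1·0 + -2·-3 + -1·0 = 2
  a_5 = 2·2 + -1·-2 + -2·0 + -1·-3 = 9
  a_6 = 2·9 + -1·2 + -2·-2 + -1·0 = 20
  a_7 = 2·20 + -1·9 + -2·2 + -1·-2 = 29
  a_8 = 2·29 + -1·20 + -2·9 + -1·2 = 18
  a_9 = 2·18 + -1·29 + -2·20 + -1·9 = -42
  a_10 = 2·-42 + -1·18 + -2·29 + -1·20 = -180
  a_11 = 2·-180 + -1·-42 + -2·18 + -1·29 = -383
  a_12 = 2·-383 + -1·-180 + -2·-42 + -1·18 = -520
  a_13 = 2·-520 + -1·-383 + -2·-180 + -1·-42 = -255

2,-1,-2,-1 ; -255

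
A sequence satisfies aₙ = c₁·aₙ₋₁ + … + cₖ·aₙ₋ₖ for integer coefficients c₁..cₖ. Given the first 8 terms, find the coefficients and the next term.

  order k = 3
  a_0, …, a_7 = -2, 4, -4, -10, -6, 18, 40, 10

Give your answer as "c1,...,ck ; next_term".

  a_3 = 1·-4 + -2·4 + -1·-2 = -10
  a_4 = 1·-10 + -2·-4 + -1·4 = -6
  a_5 = 1·-6 + -2·-10 + -1·-4 = 18
  a_6 = 1·18 + -2·-6 + -1·-10 = 40
  a_7 = 1·40 + -2·18 + -1·-6 = 10
  a_8 = 1·10 + -2·40 + -1·18 = -88

1,-2,-1 ; -88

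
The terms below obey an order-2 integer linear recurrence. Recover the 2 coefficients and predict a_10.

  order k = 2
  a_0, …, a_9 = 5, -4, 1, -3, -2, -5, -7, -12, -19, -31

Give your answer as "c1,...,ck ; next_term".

1,1 ; -50

  a_2 = 1·-4 + 1·5 = 1
  a_3 = 1·1 + 1·-4 = -3
  a_4 = 1·-3 + 1·1 = -2
  a_5 = 1·-2 + 1·-3 = -5
  a_6 = 1·-5 + 1·-2 = -7
  a_7 = 1·-7 + 1·-5 = -12
  a_8 = 1·-12 + 1·-7 = -19
  a_9 = 1·-19 + 1·-12 = -31
  a_10 = 1·-31 + 1·-19 = -50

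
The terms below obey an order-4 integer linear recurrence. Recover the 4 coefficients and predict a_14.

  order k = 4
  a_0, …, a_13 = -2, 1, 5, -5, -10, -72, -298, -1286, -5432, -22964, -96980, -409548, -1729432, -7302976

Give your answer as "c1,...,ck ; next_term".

4,2,-4,-2 ; -30838616

  a_4 = 4·-5 + 2·5 + -4·1 + -2·-2 = -10
  a_5 = 4·-10 + 2·-5 + -4·5 + -2·1 = -72
  a_6 = 4·-72 + 2·-10 + -4·-5 + -2·5 = -298
  a_7 = 4·-298 + 2·-72 + -4·-10 + -2·-5 = -1286
  a_8 = 4·-1286 + 2·-298 + -4·-72 + -2·-10 = -5432
  a_9 = 4·-5432 + 2·-1286 + -4·-298 + -2·-72 = -22964
  a_10 = 4·-22964 + 2·-5432 + -4·-1286 + -2·-298 = -96980
  a_11 = 4·-96980 + 2·-22964 + -4·-5432 + -2·-1286 = -409548
  a_12 = 4·-409548 + 2·-96980 + -4·-22964 + -2·-5432 = -1729432
  a_13 = 4·-1729432 + 2·-409548 + -4·-96980 + -2·-22964 = -7302976
  a_14 = 4·-7302976 + 2·-1729432 + -4·-409548 + -2·-96980 = -30838616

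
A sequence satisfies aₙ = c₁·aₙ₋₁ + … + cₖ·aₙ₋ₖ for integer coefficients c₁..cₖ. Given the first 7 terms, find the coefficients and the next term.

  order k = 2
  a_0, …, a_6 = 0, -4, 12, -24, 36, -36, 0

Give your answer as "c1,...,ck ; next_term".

  a_2 = -3·-4 + -3·0 = 12
  a_3 = -3·12 + -3·-4 = -24
  a_4 = -3·-24 + -3·12 = 36
  a_5 = -3·36 + -3·-24 = -36
  a_6 = -3·-36 + -3·36 = 0
  a_7 = -3·0 + -3·-36 = 108

-3,-3 ; 108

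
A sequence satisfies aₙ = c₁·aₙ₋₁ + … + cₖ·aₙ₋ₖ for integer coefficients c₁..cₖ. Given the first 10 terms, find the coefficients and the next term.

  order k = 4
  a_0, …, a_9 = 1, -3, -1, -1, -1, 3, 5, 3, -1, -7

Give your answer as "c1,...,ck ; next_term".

1,-1,0,-1 ; -11

  a_4 = 1·-1 + -1·-1 + 0·-3 + -1·1 = -1
  a_5 = 1·-1 + -1·-1 + 0·-1 + -1·-3 = 3
  a_6 = 1·3 + -1·-1 + 0·-1 + -1·-1 = 5
  a_7 = 1·5 + -1·3 + 0·-1 + -1·-1 = 3
  a_8 = 1·3 + -1·5 + 0·3 + -1·-1 = -1
  a_9 = 1·-1 + -1·3 + 0·5 + -1·3 = -7
  a_10 = 1·-7 + -1·-1 + 0·3 + -1·5 = -11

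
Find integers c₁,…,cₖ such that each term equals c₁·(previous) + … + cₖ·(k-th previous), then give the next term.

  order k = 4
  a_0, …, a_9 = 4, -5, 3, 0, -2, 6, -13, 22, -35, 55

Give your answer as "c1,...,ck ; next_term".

-2,-1,-1,-1 ; -84

  a_4 = -2·0 + -1·3 + -1·-5 + -1·4 = -2
  a_5 = -2·-2 + -1·0 + -1·3 + -1·-5 = 6
  a_6 = -2·6 + -1·-2 + -1·0 + -1·3 = -13
  a_7 = -2·-13 + -1·6 + -1·-2 + -1·0 = 22
  a_8 = -2·22 + -1·-13 + -1·6 + -1·-2 = -35
  a_9 = -2·-35 + -1·22 + -1·-13 + -1·6 = 55
  a_10 = -2·55 + -1·-35 + -1·22 + -1·-13 = -84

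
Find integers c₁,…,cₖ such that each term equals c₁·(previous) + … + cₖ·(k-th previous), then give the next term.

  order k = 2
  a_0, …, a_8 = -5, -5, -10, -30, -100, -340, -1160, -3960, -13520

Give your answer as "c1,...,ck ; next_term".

4,-2 ; -46160

  a_2 = 4·-5 + -2·-5 = -10
  a_3 = 4·-10 + -2·-5 = -30
  a_4 = 4·-30 + -2·-10 = -100
  a_5 = 4·-100 + -2·-30 = -340
  a_6 = 4·-340 + -2·-100 = -1160
  a_7 = 4·-1160 + -2·-340 = -3960
  a_8 = 4·-3960 + -2·-1160 = -13520
  a_9 = 4·-13520 + -2·-3960 = -46160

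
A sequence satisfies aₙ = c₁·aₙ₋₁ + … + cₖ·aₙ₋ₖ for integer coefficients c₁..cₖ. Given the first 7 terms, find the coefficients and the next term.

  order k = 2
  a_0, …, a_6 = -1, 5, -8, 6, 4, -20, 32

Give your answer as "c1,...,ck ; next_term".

-2,-2 ; -24

  a_2 = -2·5 + -2·-1 = -8
  a_3 = -2·-8 + -2·5 = 6
  a_4 = -2·6 + -2·-8 = 4
  a_5 = -2·4 + -2·6 = -20
  a_6 = -2·-20 + -2·4 = 32
  a_7 = -2·32 + -2·-20 = -24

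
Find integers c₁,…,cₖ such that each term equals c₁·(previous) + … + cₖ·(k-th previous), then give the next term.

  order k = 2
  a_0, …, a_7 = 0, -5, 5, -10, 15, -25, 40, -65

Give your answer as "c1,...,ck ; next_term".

  a_2 = -1·-5 + 1·0 = 5
  a_3 = -1·5 + 1·-5 = -10
  a_4 = -1·-10 + 1·5 = 15
  a_5 = -1·15 + 1·-10 = -25
  a_6 = -1·-25 + 1·15 = 40
  a_7 = -1·40 + 1·-25 = -65
  a_8 = -1·-65 + 1·40 = 105

-1,1 ; 105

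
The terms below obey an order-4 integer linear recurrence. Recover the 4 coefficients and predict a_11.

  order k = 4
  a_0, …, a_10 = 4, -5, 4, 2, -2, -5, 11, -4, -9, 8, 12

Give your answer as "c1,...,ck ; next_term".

-1,-1,0,1 ; -24

  a_4 = -1·2 + -1·4 + 0·-5 + 1·4 = -2
  a_5 = -1·-2 + -1·2 + 0·4 + 1·-5 = -5
  a_6 = -1·-5 + -1·-2 + 0·2 + 1·4 = 11
  a_7 = -1·11 + -1·-5 + 0·-2 + 1·2 = -4
  a_8 = -1·-4 + -1·11 + 0·-5 + 1·-2 = -9
  a_9 = -1·-9 + -1·-4 + 0·11 + 1·-5 = 8
  a_10 = -1·8 + -1·-9 + 0·-4 + 1·11 = 12
  a_11 = -1·12 + -1·8 + 0·-9 + 1·-4 = -24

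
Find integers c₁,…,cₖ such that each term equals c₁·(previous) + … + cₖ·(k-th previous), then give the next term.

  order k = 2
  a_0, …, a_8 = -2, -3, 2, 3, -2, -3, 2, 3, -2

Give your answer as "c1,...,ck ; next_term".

0,-1 ; -3

  a_2 = 0·-3 + -1·-2 = 2
  a_3 = 0·2 + -1·-3 = 3
  a_4 = 0·3 + -1·2 = -2
  a_5 = 0·-2 + -1·3 = -3
  a_6 = 0·-3 + -1·-2 = 2
  a_7 = 0·2 + -1·-3 = 3
  a_8 = 0·3 + -1·2 = -2
  a_9 = 0·-2 + -1·3 = -3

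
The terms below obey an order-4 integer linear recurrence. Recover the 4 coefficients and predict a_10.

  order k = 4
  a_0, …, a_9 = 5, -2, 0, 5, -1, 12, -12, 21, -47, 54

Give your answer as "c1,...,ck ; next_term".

0,2,-2,-1 ; -124

  a_4 = 0·5 + 2·0 + -2·-2 + -1·5 = -1
  a_5 = 0·-1 + 2·5 + -2·0 + -1·-2 = 12
  a_6 = 0·12 + 2·-1 + -2·5 + -1·0 = -12
  a_7 = 0·-12 + 2·12 + -2·-1 + -1·5 = 21
  a_8 = 0·21 + 2·-12 + -2·12 + -1·-1 = -47
  a_9 = 0·-47 + 2·21 + -2·-12 + -1·12 = 54
  a_10 = 0·54 + 2·-47 + -2·21 + -1·-12 = -124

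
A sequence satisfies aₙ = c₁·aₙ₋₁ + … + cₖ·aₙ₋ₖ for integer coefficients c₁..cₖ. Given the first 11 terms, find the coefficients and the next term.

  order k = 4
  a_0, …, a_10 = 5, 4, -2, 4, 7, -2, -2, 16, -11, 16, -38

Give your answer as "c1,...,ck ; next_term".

  a_4 = -2·4 + 0·-2 + 0·4 + 3·5 = 7
  a_5 = -2·7 + 0·4 + 0·-2 + 3·4 = -2
  a_6 = -2·-2 + 0·7 + 0·4 + 3·-2 = -2
  a_7 = -2·-2 + 0·-2 + 0·7 + 3·4 = 16
  a_8 = -2·16 + 0·-2 + 0·-2 + 3·7 = -11
  a_9 = -2·-11 + 0·16 + 0·-2 + 3·-2 = 16
  a_10 = -2·16 + 0·-11 + 0·16 + 3·-2 = -38
  a_11 = -2·-38 + 0·16 + 0·-11 + 3·16 = 124

-2,0,0,3 ; 124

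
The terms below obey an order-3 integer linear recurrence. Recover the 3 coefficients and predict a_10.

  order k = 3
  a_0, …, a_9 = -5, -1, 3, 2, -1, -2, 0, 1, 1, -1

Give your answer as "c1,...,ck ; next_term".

-1,0,-1 ; 0

  a_3 = -1·3 + 0·-1 + -1·-5 = 2
  a_4 = -1·2 + 0·3 + -1·-1 = -1
  a_5 = -1·-1 + 0·2 + -1·3 = -2
  a_6 = -1·-2 + 0·-1 + -1·2 = 0
  a_7 = -1·0 + 0·-2 + -1·-1 = 1
  a_8 = -1·1 + 0·0 + -1·-2 = 1
  a_9 = -1·1 + 0·1 + -1·0 = -1
  a_10 = -1·-1 + 0·1 + -1·1 = 0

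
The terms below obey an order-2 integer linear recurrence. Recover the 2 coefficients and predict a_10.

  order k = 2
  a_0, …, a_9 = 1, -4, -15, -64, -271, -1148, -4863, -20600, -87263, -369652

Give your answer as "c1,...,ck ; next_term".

  a_2 = 4·-4 + 1·1 = -15
  a_3 = 4·-15 + 1·-4 = -64
  a_4 = 4·-64 + 1·-15 = -271
  a_5 = 4·-271 + 1·-64 = -1148
  a_6 = 4·-1148 + 1·-271 = -4863
  a_7 = 4·-4863 + 1·-1148 = -20600
  a_8 = 4·-20600 + 1·-4863 = -87263
  a_9 = 4·-87263 + 1·-20600 = -369652
  a_10 = 4·-369652 + 1·-87263 = -1565871

4,1 ; -1565871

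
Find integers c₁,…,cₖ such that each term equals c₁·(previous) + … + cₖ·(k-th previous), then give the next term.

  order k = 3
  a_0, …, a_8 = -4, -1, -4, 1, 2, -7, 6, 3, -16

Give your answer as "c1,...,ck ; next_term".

  a_3 = -1·-4 + -1·-1 + 1·-4 = 1
  a_4 = -1·1 + -1·-4 + 1·-1 = 2
  a_5 = -1·2 + -1·1 + 1·-4 = -7
  a_6 = -1·-7 + -1·2 + 1·1 = 6
  a_7 = -1·6 + -1·-7 + 1·2 = 3
  a_8 = -1·3 + -1·6 + 1·-7 = -16
  a_9 = -1·-16 + -1·3 + 1·6 = 19

-1,-1,1 ; 19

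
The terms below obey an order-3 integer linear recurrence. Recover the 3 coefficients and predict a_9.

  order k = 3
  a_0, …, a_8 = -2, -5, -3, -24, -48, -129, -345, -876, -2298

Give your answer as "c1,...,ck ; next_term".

  a_3 = 1·-3 + 3·-5 + 3·-2 = -24
  a_4 = 1·-24 + 3·-3 + 3·-5 = -48
  a_5 = 1·-48 + 3·-24 + 3·-3 = -129
  a_6 = 1·-129 + 3·-48 + 3·-24 = -345
  a_7 = 1·-345 + 3·-129 + 3·-48 = -876
  a_8 = 1·-876 + 3·-345 + 3·-129 = -2298
  a_9 = 1·-2298 + 3·-876 + 3·-345 = -5961

1,3,3 ; -5961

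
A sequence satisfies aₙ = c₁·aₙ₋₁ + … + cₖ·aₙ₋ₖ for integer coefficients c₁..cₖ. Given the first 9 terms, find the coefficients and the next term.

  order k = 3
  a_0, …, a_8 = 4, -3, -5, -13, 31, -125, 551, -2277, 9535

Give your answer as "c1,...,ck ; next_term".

-3,4,-4 ; -39917

  a_3 = -3·-5 + 4·-3 + -4·4 = -13
  a_4 = -3·-13 + 4·-5 + -4·-3 = 31
  a_5 = -3·31 + 4·-13 + -4·-5 = -125
  a_6 = -3·-125 + 4·31 + -4·-13 = 551
  a_7 = -3·551 + 4·-125 + -4·31 = -2277
  a_8 = -3·-2277 + 4·551 + -4·-125 = 9535
  a_9 = -3·9535 + 4·-2277 + -4·551 = -39917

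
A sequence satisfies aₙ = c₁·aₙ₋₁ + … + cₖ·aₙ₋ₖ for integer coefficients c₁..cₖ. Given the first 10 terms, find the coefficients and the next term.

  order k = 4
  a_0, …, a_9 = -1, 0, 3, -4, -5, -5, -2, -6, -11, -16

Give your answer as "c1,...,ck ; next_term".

  a_4 = 1·-4 + 0·3 + 0·0 + 1·-1 = -5
  a_5 = 1·-5 + 0·-4 + 0·3 + 1·0 = -5
  a_6 = 1·-5 + 0·-5 + 0·-4 + 1·3 = -2
  a_7 = 1·-2 + 0·-5 + 0·-5 + 1·-4 = -6
  a_8 = 1·-6 + 0·-2 + 0·-5 + 1·-5 = -11
  a_9 = 1·-11 + 0·-6 + 0·-2 + 1·-5 = -16
  a_10 = 1·-16 + 0·-11 + 0·-6 + 1·-2 = -18

1,0,0,1 ; -18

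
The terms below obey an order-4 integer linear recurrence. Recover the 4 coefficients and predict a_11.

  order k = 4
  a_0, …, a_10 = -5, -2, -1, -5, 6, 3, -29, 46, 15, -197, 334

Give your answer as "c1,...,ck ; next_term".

  a_4 = -1·-5 + -2·-1 + 3·-2 + -1·-5 = 6
  a_5 = -1·6 + -2·-5 + 3·-1 + -1·-2 = 3
  a_6 = -1·3 + -2·6 + 3·-5 + -1·-1 = -29
  a_7 = -1·-29 + -2·3 + 3·6 + -1·-5 = 46
  a_8 = -1·46 + -2·-29 + 3·3 + -1·6 = 15
  a_9 = -1·15 + -2·46 + 3·-29 + -1·3 = -197
  a_10 = -1·-197 + -2·15 + 3·46 + -1·-29 = 334
  a_11 = -1·334 + -2·-197 + 3·15 + -1·46 = 59

-1,-2,3,-1 ; 59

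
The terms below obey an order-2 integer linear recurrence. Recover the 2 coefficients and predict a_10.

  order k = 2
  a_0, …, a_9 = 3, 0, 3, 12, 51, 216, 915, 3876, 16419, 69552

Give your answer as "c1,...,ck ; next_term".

4,1 ; 294627

  a_2 = 4·0 + 1·3 = 3
  a_3 = 4·3 + 1·0 = 12
  a_4 = 4·12 + 1·3 = 51
  a_5 = 4·51 + 1·12 = 216
  a_6 = 4·216 + 1·51 = 915
  a_7 = 4·915 + 1·216 = 3876
  a_8 = 4·3876 + 1·915 = 16419
  a_9 = 4·16419 + 1·3876 = 69552
  a_10 = 4·69552 + 1·16419 = 294627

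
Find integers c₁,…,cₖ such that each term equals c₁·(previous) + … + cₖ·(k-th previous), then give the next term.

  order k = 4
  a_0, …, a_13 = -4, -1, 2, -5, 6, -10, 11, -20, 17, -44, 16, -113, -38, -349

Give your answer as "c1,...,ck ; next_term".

  a_4 = 1·-5 + 3·2 + -1·-1 + -1·-4 = 6
  a_5 = 1·6 + 3·-5 + -1·2 + -1·-1 = -10
  a_6 = 1·-10 + 3·6 + -1·-5 + -1·2 = 11
  a_7 = 1·11 + 3·-10 + -1·6 + -1·-5 = -20
  a_8 = 1·-20 + 3·11 + -1·-10 + -1·6 = 17
  a_9 = 1·17 + 3·-20 + -1·11 + -1·-10 = -44
  a_10 = 1·-44 + 3·17 + -1·-20 + -1·11 = 16
  a_11 = 1·16 + 3·-44 + -1·17 + -1·-20 = -113
  a_12 = 1·-113 + 3·16 + -1·-44 + -1·17 = -38
  a_13 = 1·-38 + 3·-113 + -1·16 + -1·-44 = -349
  a_14 = 1·-349 + 3·-38 + -1·-113 + -1·16 = -366

1,3,-1,-1 ; -366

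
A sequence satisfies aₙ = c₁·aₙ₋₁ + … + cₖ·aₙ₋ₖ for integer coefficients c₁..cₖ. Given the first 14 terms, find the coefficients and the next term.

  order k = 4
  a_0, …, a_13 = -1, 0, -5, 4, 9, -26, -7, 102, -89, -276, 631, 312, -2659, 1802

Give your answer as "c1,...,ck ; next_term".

-1,-3,1,2 ; 7749

  a_4 = -1·4 + -3·-5 + 1·0 + 2·-1 = 9
  a_5 = -1·9 + -3·4 + 1·-5 + 2·0 = -26
  a_6 = -1·-26 + -3·9 + 1·4 + 2·-5 = -7
  a_7 = -1·-7 + -3·-26 + 1·9 + 2·4 = 102
  a_8 = -1·102 + -3·-7 + 1·-26 + 2·9 = -89
  a_9 = -1·-89 + -3·102 + 1·-7 + 2·-26 = -276
  a_10 = -1·-276 + -3·-89 + 1·102 + 2·-7 = 631
  a_11 = -1·631 + -3·-276 + 1·-89 + 2·102 = 312
  a_12 = -1·312 + -3·631 + 1·-276 + 2·-89 = -2659
  a_13 = -1·-2659 + -3·312 + 1·631 + 2·-276 = 1802
  a_14 = -1·1802 + -3·-2659 + 1·312 + 2·631 = 7749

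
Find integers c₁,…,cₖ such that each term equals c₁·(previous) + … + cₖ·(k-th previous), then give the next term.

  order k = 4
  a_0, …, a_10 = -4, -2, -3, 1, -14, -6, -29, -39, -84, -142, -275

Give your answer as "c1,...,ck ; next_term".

0,2,2,1 ; -491

  a_4 = 0·1 + 2·-3 + 2·-2 + 1·-4 = -14
  a_5 = 0·-14 + 2·1 + 2·-3 + 1·-2 = -6
  a_6 = 0·-6 + 2·-14 + 2·1 + 1·-3 = -29
  a_7 = 0·-29 + 2·-6 + 2·-14 + 1·1 = -39
  a_8 = 0·-39 + 2·-29 + 2·-6 + 1·-14 = -84
  a_9 = 0·-84 + 2·-39 + 2·-29 + 1·-6 = -142
  a_10 = 0·-142 + 2·-84 + 2·-39 + 1·-29 = -275
  a_11 = 0·-275 + 2·-142 + 2·-84 + 1·-39 = -491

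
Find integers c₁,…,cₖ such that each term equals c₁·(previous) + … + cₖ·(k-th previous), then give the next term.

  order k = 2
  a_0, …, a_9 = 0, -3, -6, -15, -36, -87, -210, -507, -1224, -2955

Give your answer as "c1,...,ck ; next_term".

  a_2 = 2·-3 + 1·0 = -6
  a_3 = 2·-6 + 1·-3 = -15
  a_4 = 2·-15 + 1·-6 = -36
  a_5 = 2·-36 + 1·-15 = -87
  a_6 = 2·-87 + 1·-36 = -210
  a_7 = 2·-210 + 1·-87 = -507
  a_8 = 2·-507 + 1·-210 = -1224
  a_9 = 2·-1224 + 1·-507 = -2955
  a_10 = 2·-2955 + 1·-1224 = -7134

2,1 ; -7134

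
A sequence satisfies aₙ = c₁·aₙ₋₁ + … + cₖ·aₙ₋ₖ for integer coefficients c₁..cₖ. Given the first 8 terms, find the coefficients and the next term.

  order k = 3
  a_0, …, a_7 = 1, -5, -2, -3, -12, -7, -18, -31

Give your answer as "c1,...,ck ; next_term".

0,1,2 ; -32

  a_3 = 0·-2 + 1·-5 + 2·1 = -3
  a_4 = 0·-3 + 1·-2 + 2·-5 = -12
  a_5 = 0·-12 + 1·-3 + 2·-2 = -7
  a_6 = 0·-7 + 1·-12 + 2·-3 = -18
  a_7 = 0·-18 + 1·-7 + 2·-12 = -31
  a_8 = 0·-31 + 1·-18 + 2·-7 = -32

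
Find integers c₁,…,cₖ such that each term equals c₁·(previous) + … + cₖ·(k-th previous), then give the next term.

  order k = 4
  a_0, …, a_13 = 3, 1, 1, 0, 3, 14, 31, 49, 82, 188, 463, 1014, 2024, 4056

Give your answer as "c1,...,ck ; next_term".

3,-4,4,1 ; 8591

  a_4 = 3·0 + -4·1 + 4·1 + 1·3 = 3
  a_5 = 3·3 + -4·0 + 4·1 + 1·1 = 14
  a_6 = 3·14 + -4·3 + 4·0 + 1·1 = 31
  a_7 = 3·31 + -4·14 + 4·3 + 1·0 = 49
  a_8 = 3·49 + -4·31 + 4·14 + 1·3 = 82
  a_9 = 3·82 + -4·49 + 4·31 + 1·14 = 188
  a_10 = 3·188 + -4·82 + 4·49 + 1·31 = 463
  a_11 = 3·463 + -4·188 + 4·82 + 1·49 = 1014
  a_12 = 3·1014 + -4·463 + 4·188 + 1·82 = 2024
  a_13 = 3·2024 + -4·1014 + 4·463 + 1·188 = 4056
  a_14 = 3·4056 + -4·2024 + 4·1014 + 1·463 = 8591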